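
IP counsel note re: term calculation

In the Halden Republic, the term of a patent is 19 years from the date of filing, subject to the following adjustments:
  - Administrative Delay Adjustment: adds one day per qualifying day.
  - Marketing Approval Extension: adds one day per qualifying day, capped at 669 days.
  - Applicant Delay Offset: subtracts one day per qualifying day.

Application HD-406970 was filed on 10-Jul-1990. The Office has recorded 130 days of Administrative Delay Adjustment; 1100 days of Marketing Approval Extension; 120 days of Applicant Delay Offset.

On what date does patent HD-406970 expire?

Base term: filing date + 19 years → 10 July 2009.
Administrative Delay Adjustment: +130 days → 17 November 2009.
Marketing Approval Extension: 1100 days claimed exceeds the 669-day cap, so +669 days → 17 September 2011.
Applicant Delay Offset: −120 days → 20 May 2011.

2011-05-20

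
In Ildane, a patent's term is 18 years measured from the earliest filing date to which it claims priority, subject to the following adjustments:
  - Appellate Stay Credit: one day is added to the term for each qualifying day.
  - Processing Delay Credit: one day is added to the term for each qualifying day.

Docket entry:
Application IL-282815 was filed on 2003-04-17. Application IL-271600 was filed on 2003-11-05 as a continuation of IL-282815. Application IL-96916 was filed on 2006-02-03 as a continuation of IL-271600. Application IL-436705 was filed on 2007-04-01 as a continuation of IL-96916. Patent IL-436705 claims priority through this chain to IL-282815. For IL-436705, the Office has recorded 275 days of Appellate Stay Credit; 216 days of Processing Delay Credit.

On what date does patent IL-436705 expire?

2022-08-21

Earliest priority filing: 17 April 2003.
Base term: 17 April 2003 + 18 years → 17 April 2021.
Appellate Stay Credit: +275 days → 17 January 2022.
Processing Delay Credit: +216 days → 21 August 2022.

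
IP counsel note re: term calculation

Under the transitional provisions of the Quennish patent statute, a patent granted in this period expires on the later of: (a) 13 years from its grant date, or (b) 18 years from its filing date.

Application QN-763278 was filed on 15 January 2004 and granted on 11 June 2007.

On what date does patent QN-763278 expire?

2022-01-15

(a) grant + 13 years → 11 June 2020.
(b) filing + 18 years → 15 January 2022.
Later of the two: 15 January 2022.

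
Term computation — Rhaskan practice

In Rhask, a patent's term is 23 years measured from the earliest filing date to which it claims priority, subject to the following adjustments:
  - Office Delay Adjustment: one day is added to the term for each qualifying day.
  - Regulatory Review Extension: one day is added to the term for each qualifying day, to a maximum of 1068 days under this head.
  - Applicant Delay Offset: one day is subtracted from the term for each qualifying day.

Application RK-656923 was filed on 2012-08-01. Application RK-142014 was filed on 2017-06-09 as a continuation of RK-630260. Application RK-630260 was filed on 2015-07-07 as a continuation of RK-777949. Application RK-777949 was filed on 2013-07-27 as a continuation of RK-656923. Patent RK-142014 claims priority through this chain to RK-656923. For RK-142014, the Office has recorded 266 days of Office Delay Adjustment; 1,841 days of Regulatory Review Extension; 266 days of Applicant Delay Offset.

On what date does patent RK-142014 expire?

Earliest priority filing: 1 August 2012.
Base term: 1 August 2012 + 23 years → 1 August 2035.
Office Delay Adjustment: +266 days → 23 April 2036.
Regulatory Review Extension: 1841 days claimed exceeds the 1068-day cap, so +1068 days → 27 March 2039.
Applicant Delay Offset: −266 days → 4 July 2038.

July 4, 2038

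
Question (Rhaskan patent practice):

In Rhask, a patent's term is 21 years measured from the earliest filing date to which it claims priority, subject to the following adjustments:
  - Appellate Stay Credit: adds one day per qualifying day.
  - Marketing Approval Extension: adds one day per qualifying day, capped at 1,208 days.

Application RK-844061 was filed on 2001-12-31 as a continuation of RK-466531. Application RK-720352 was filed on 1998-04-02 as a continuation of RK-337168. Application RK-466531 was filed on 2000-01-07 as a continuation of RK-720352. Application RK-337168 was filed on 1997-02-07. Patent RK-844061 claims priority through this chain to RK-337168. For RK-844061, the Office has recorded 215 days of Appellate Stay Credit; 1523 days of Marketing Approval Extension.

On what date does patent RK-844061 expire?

December 31, 2021

Earliest priority filing: 7 February 1997.
Base term: 7 February 1997 + 21 years → 7 February 2018.
Appellate Stay Credit: +215 days → 10 September 2018.
Marketing Approval Extension: 1523 days claimed exceeds the 1208-day cap, so +1208 days → 31 December 2021.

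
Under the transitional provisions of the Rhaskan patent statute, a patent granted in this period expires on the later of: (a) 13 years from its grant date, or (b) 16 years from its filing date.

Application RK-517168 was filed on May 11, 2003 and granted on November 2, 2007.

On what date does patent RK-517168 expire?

(a) grant + 13 years → 2 November 2020.
(b) filing + 16 years → 11 May 2019.
Later of the two: 2 November 2020.

2020-11-02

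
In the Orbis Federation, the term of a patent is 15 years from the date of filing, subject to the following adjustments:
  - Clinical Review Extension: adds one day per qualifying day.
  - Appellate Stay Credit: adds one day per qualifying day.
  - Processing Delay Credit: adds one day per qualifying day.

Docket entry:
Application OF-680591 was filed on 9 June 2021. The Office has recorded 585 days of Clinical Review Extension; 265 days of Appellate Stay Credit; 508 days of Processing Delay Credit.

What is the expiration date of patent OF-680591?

2040-02-27

Base term: filing date + 15 years → 9 June 2036.
Clinical Review Extension: +585 days → 15 January 2038.
Appellate Stay Credit: +265 days → 7 October 2038.
Processing Delay Credit: +508 days → 27 February 2040.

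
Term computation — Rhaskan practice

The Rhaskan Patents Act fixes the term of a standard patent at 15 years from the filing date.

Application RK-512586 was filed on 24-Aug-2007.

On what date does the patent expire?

Filing date + 15 years → 24 August 2022.

August 24, 2022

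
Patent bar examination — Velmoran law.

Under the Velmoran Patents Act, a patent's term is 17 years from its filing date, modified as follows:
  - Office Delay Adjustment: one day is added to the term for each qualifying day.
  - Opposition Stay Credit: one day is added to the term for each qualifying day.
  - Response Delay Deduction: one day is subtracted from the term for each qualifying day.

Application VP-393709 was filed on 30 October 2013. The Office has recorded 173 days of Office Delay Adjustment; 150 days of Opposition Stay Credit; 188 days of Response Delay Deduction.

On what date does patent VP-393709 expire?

2031-03-14

Base term: filing date + 17 years → 30 October 2030.
Office Delay Adjustment: +173 days → 21 April 2031.
Opposition Stay Credit: +150 days → 18 September 2031.
Response Delay Deduction: −188 days → 14 March 2031.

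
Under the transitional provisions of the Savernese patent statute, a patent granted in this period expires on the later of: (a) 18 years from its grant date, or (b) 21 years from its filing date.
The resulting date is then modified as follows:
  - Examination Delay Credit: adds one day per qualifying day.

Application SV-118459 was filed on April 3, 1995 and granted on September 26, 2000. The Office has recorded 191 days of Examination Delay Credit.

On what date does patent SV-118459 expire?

2019-04-05

(a) grant + 18 years → 26 September 2018.
(b) filing + 21 years → 3 April 2016.
Later of the two: 26 September 2018.
Examination Delay Credit: +191 days → 5 April 2019.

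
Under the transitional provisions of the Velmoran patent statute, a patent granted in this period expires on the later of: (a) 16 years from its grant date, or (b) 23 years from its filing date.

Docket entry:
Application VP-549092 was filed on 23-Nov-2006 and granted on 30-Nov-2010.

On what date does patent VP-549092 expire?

(a) grant + 16 years → 30 November 2026.
(b) filing + 23 years → 23 November 2029.
Later of the two: 23 November 2029.

November 23, 2029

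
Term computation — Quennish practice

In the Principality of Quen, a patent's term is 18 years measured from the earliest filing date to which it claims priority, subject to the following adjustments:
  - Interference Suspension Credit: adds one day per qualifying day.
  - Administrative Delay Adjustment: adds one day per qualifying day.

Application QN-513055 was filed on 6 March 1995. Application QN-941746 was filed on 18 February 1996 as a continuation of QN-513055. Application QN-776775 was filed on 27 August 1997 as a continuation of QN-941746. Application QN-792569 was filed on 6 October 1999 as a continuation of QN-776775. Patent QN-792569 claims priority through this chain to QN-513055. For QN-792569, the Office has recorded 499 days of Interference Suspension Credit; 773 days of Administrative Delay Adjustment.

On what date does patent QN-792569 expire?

August 29, 2016

Earliest priority filing: 6 March 1995.
Base term: 6 March 1995 + 18 years → 6 March 2013.
Interference Suspension Credit: +499 days → 18 July 2014.
Administrative Delay Adjustment: +773 days → 29 August 2016.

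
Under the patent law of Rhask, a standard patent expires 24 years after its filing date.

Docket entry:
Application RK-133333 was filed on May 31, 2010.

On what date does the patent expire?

2034-05-31

Filing date + 24 years → 31 May 2034.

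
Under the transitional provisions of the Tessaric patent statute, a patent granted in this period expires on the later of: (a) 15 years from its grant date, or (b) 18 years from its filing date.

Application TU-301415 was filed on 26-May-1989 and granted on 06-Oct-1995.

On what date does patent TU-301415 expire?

(a) grant + 15 years → 6 October 2010.
(b) filing + 18 years → 26 May 2007.
Later of the two: 6 October 2010.

2010-10-06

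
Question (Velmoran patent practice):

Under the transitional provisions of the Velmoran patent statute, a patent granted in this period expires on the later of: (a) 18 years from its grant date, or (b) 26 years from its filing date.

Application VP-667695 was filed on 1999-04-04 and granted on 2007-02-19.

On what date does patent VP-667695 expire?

(a) grant + 18 years → 19 February 2025.
(b) filing + 26 years → 4 April 2025.
Later of the two: 4 April 2025.

April 4, 2025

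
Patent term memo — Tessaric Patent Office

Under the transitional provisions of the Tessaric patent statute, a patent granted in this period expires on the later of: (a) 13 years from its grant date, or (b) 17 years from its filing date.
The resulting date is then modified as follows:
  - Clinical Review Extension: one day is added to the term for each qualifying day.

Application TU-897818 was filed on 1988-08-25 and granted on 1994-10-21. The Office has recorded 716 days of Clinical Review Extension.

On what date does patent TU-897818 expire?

(a) grant + 13 years → 21 October 2007.
(b) filing + 17 years → 25 August 2005.
Later of the two: 21 October 2007.
Clinical Review Extension: +716 days → 6 October 2009.

2009-10-06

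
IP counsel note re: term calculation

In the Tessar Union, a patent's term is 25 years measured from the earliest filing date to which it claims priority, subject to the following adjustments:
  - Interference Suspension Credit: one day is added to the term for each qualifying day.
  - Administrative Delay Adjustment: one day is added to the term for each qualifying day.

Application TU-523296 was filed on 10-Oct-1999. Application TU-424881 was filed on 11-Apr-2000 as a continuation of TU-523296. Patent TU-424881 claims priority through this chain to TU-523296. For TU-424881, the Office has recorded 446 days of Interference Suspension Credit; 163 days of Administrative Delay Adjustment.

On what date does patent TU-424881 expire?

Earliest priority filing: 10 October 1999.
Base term: 10 October 1999 + 25 years → 10 October 2024.
Interference Suspension Credit: +446 days → 30 December 2025.
Administrative Delay Adjustment: +163 days → 11 June 2026.

June 11, 2026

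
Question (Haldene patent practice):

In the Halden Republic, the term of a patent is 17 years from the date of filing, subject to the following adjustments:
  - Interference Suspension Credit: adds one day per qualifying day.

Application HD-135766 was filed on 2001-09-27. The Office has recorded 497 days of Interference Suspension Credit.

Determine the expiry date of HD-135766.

February 6, 2020

Base term: filing date + 17 years → 27 September 2018.
Interference Suspension Credit: +497 days → 6 February 2020.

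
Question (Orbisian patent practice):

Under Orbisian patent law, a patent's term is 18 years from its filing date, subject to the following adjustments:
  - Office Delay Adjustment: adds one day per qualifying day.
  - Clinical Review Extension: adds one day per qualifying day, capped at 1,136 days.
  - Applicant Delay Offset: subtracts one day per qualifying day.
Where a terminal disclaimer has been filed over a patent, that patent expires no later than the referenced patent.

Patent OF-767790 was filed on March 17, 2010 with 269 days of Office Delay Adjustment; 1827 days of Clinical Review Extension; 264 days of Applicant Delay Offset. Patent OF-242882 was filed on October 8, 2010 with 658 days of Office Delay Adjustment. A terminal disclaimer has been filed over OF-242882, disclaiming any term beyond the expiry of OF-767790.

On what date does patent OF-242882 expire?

July 28, 2030

Natural term of OF-242882:
  Base: filing + 18 years → 8 October 2028.
  Office Delay Adjustment: +658 days → 28 July 2030.
Expiry of referenced patent OF-767790:
  Base: filing + 18 years → 17 March 2028.
  Office Delay Adjustment: +269 days → 11 December 2028.
  Clinical Review Extension: 1827 days claimed exceeds the 1136-day cap, so +1136 days → 21 January 2032.
  Applicant Delay Offset: −264 days → 2 May 2031.
Terminal disclaimer: OF-242882 expires on the earlier of 28 July 2030 and 2 May 2031.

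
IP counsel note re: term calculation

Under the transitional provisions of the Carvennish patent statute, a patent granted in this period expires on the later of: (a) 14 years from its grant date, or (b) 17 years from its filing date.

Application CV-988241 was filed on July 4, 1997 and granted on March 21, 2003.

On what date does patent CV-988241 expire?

2017-03-21

(a) grant + 14 years → 21 March 2017.
(b) filing + 17 years → 4 July 2014.
Later of the two: 21 March 2017.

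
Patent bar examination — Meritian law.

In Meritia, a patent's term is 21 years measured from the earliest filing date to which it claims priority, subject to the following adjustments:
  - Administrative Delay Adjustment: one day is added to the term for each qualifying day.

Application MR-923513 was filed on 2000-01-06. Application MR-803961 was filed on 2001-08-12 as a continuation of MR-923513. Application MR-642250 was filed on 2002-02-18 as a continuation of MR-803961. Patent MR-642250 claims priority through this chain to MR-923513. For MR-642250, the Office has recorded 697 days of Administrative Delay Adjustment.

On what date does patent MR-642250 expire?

December 4, 2022

Earliest priority filing: 6 January 2000.
Base term: 6 January 2000 + 21 years → 6 January 2021.
Administrative Delay Adjustment: +697 days → 4 December 2022.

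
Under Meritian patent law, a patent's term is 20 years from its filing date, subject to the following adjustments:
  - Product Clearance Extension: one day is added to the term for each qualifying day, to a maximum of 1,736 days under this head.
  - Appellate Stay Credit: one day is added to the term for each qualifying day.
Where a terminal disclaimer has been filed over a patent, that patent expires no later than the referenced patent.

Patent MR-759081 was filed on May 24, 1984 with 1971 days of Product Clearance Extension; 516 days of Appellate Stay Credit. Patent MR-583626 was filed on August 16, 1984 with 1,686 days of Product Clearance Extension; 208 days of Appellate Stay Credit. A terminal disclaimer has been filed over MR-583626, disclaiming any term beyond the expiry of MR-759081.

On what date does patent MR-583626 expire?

Natural term of MR-583626:
  Base: filing + 20 years → 16 August 2004.
  Product Clearance Extension: 1686 days (within the 1736-day cap) → +1686 days → 29 March 2009.
  Appellate Stay Credit: +208 days → 23 October 2009.
Expiry of referenced patent MR-759081:
  Base: filing + 20 years → 24 May 2004.
  Product Clearance Extension: 1971 days claimed exceeds the 1736-day cap, so +1736 days → 23 February 2009.
  Appellate Stay Credit: +516 days → 24 July 2010.
Terminal disclaimer: MR-583626 expires on the earlier of 23 October 2009 and 24 July 2010.

October 23, 2009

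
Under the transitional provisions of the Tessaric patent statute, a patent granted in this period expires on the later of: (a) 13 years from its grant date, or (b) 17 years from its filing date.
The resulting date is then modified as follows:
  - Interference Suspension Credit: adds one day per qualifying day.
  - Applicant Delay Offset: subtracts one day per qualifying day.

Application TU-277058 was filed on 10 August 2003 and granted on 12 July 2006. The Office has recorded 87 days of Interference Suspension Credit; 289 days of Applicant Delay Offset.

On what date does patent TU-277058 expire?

(a) grant + 13 years → 12 July 2019.
(b) filing + 17 years → 10 August 2020.
Later of the two: 10 August 2020.
Interference Suspension Credit: +87 days → 5 November 2020.
Applicant Delay Offset: −289 days → 21 January 2020.

January 21, 2020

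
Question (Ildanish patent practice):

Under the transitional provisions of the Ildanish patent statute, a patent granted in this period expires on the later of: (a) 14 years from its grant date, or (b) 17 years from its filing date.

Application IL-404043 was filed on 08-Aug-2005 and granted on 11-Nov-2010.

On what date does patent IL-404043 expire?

(a) grant + 14 years → 11 November 2024.
(b) filing + 17 years → 8 August 2022.
Later of the two: 11 November 2024.

November 11, 2024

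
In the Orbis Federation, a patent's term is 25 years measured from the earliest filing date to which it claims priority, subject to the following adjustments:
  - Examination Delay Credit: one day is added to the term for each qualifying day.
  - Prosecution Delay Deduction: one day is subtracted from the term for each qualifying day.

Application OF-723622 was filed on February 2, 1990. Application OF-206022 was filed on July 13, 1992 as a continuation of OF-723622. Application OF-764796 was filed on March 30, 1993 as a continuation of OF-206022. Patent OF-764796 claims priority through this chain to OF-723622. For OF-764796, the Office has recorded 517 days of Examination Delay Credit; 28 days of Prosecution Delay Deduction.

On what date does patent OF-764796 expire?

Earliest priority filing: 2 February 1990.
Base term: 2 February 1990 + 25 years → 2 February 2015.
Examination Delay Credit: +517 days → 3 July 2016.
Prosecution Delay Deduction: −28 days → 5 June 2016.

2016-06-05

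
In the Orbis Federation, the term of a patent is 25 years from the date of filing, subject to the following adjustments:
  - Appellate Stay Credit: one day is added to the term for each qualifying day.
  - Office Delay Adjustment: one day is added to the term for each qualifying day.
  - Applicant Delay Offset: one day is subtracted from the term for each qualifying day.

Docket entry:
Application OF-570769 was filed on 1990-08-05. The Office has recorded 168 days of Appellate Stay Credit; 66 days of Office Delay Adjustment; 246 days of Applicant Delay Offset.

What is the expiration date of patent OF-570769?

Base term: filing date + 25 years → 5 August 2015.
Appellate Stay Credit: +168 days → 20 January 2016.
Office Delay Adjustment: +66 days → 26 March 2016.
Applicant Delay Offset: −246 days → 24 July 2015.

July 24, 2015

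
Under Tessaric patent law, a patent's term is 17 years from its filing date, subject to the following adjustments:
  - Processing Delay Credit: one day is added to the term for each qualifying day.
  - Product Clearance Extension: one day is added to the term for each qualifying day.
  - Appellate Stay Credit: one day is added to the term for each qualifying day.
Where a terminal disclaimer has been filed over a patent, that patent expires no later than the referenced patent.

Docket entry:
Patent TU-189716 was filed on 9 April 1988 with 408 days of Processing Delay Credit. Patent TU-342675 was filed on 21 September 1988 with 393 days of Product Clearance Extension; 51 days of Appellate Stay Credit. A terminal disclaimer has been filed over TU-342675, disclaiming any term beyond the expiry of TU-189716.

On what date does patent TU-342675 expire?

Natural term of TU-342675:
  Base: filing + 17 years → 21 September 2005.
  Product Clearance Extension: +393 days → 19 October 2006.
  Appellate Stay Credit: +51 days → 9 December 2006.
Expiry of referenced patent TU-189716:
  Base: filing + 17 years → 9 April 2005.
  Processing Delay Credit: +408 days → 22 May 2006.
Terminal disclaimer: TU-342675 expires on the earlier of 9 December 2006 and 22 May 2006.

2006-05-22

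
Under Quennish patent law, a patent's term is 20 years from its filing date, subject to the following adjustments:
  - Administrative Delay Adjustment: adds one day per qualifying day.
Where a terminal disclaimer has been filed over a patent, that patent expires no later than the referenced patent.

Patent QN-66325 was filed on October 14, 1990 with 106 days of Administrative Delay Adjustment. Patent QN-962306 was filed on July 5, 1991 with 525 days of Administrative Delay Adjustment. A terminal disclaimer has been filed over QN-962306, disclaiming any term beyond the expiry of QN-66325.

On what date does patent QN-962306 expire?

Natural term of QN-962306:
  Base: filing + 20 years → 5 July 2011.
  Administrative Delay Adjustment: +525 days → 11 December 2012.
Expiry of referenced patent QN-66325:
  Base: filing + 20 years → 14 October 2010.
  Administrative Delay Adjustment: +106 days → 28 January 2011.
Terminal disclaimer: QN-962306 expires on the earlier of 11 December 2012 and 28 January 2011.

2011-01-28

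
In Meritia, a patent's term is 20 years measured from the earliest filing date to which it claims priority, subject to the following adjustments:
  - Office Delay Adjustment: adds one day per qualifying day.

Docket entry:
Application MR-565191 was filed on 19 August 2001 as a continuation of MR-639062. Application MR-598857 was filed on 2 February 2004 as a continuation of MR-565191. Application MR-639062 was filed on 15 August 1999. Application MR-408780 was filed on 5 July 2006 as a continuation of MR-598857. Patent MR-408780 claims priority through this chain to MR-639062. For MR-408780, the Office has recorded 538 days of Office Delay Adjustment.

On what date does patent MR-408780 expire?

Earliest priority filing: 15 August 1999.
Base term: 15 August 1999 + 20 years → 15 August 2019.
Office Delay Adjustment: +538 days → 3 February 2021.

2021-02-03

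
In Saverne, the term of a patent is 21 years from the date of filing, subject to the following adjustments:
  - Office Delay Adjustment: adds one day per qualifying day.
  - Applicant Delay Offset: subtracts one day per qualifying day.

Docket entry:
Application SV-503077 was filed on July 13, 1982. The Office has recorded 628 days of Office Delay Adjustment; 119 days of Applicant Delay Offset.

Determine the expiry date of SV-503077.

Base term: filing date + 21 years → 13 July 2003.
Office Delay Adjustment: +628 days → 1 April 2005.
Applicant Delay Offset: −119 days → 3 December 2004.

December 3, 2004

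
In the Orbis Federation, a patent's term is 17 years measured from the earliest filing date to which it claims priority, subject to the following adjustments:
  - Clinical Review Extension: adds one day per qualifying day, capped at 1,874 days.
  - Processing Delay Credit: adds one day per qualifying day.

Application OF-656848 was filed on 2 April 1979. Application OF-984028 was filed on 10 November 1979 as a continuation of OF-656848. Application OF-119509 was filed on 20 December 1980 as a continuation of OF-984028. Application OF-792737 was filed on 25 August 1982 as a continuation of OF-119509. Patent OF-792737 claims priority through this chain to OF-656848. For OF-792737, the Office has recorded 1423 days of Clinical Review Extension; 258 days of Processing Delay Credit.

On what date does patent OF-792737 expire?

November 8, 2000

Earliest priority filing: 2 April 1979.
Base term: 2 April 1979 + 17 years → 2 April 1996.
Clinical Review Extension: 1423 days (within the 1874-day cap) → +1423 days → 24 February 2000.
Processing Delay Credit: +258 days → 8 November 2000.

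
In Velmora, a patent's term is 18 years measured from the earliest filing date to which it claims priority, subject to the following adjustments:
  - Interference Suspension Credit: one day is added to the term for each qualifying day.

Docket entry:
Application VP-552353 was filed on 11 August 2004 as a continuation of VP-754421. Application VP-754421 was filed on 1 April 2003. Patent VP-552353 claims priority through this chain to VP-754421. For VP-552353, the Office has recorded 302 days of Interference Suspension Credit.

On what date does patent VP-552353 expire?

January 28, 2022

Earliest priority filing: 1 April 2003.
Base term: 1 April 2003 + 18 years → 1 April 2021.
Interference Suspension Credit: +302 days → 28 January 2022.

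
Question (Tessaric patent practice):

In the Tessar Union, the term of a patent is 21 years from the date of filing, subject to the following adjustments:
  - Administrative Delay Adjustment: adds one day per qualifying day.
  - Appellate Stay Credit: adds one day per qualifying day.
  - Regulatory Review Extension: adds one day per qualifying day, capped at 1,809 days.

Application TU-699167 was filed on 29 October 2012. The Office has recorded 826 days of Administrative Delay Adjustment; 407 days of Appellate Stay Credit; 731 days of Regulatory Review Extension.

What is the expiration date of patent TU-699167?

March 16, 2039

Base term: filing date + 21 years → 29 October 2033.
Administrative Delay Adjustment: +826 days → 2 February 2036.
Appellate Stay Credit: +407 days → 15 March 2037.
Regulatory Review Extension: 731 days (within the 1809-day cap) → +731 days → 16 March 2039.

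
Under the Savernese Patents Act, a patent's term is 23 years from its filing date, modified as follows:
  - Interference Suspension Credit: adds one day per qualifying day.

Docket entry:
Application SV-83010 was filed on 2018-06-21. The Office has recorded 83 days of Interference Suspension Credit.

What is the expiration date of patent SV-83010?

Base term: filing date + 23 years → 21 June 2041.
Interference Suspension Credit: +83 days → 12 September 2041.

2041-09-12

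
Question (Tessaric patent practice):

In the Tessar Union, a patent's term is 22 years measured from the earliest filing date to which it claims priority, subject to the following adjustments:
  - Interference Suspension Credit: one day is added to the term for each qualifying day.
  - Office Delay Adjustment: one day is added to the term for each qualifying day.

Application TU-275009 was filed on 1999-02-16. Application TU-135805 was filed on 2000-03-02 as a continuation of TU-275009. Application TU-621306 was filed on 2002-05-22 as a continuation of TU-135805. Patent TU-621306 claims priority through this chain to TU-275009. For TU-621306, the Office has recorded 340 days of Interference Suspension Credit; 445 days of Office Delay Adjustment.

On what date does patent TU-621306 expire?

2023-04-12

Earliest priority filing: 16 February 1999.
Base term: 16 February 1999 + 22 years → 16 February 2021.
Interference Suspension Credit: +340 days → 22 January 2022.
Office Delay Adjustment: +445 days → 12 April 2023.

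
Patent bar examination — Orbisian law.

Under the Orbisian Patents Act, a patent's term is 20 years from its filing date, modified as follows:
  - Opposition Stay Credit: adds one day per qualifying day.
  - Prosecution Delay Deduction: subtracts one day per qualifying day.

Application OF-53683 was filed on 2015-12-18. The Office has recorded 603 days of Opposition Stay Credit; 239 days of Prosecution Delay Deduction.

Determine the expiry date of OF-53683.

December 16, 2036

Base term: filing date + 20 years → 18 December 2035.
Opposition Stay Credit: +603 days → 12 August 2037.
Prosecution Delay Deduction: −239 days → 16 December 2036.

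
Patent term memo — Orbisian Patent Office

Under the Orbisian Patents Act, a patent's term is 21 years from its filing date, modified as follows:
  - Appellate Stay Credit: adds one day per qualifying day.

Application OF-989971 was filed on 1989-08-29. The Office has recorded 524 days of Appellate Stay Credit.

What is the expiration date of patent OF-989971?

Base term: filing date + 21 years → 29 August 2010.
Appellate Stay Credit: +524 days → 4 February 2012.

February 4, 2012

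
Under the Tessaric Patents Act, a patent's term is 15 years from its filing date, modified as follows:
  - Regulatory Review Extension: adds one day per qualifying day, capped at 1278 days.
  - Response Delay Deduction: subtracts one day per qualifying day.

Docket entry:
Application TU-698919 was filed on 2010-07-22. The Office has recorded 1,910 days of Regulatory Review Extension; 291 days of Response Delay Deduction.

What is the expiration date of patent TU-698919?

Base term: filing date + 15 years → 22 July 2025.
Regulatory Review Extension: 1910 days claimed exceeds the 1278-day cap, so +1278 days → 20 January 2029.
Response Delay Deduction: −291 days → 4 April 2028.

2028-04-04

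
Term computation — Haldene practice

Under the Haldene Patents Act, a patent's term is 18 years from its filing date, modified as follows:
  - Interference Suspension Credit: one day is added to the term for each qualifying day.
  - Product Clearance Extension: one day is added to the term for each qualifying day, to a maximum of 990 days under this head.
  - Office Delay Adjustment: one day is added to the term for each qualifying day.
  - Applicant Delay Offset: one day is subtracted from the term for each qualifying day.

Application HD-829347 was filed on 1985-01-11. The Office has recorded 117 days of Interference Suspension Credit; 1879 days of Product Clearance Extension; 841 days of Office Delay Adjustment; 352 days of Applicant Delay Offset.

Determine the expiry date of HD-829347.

May 26, 2007

Base term: filing date + 18 years → 11 January 2003.
Interference Suspension Credit: +117 days → 8 May 2003.
Product Clearance Extension: 1879 days claimed exceeds the 990-day cap, so +990 days → 22 January 2006.
Office Delay Adjustment: +841 days → 12 May 2008.
Applicant Delay Offset: −352 days → 26 May 2007.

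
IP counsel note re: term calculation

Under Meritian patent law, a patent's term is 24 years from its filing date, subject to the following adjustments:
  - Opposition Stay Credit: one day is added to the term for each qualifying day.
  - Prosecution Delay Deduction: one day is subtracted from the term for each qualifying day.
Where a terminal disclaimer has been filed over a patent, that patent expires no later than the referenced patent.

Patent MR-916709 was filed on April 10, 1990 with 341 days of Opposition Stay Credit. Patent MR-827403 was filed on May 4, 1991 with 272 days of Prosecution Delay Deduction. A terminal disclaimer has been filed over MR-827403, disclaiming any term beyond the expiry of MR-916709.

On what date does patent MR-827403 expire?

Natural term of MR-827403:
  Base: filing + 24 years → 4 May 2015.
  Prosecution Delay Deduction: −272 days → 5 August 2014.
Expiry of referenced patent MR-916709:
  Base: filing + 24 years → 10 April 2014.
  Opposition Stay Credit: +341 days → 17 March 2015.
Terminal disclaimer: MR-827403 expires on the earlier of 5 August 2014 and 17 March 2015.

2014-08-05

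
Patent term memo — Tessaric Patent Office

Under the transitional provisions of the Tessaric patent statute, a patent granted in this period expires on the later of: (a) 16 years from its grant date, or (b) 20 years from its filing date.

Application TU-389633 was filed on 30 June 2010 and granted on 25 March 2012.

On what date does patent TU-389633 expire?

(a) grant + 16 years → 25 March 2028.
(b) filing + 20 years → 30 June 2030.
Later of the two: 30 June 2030.

2030-06-30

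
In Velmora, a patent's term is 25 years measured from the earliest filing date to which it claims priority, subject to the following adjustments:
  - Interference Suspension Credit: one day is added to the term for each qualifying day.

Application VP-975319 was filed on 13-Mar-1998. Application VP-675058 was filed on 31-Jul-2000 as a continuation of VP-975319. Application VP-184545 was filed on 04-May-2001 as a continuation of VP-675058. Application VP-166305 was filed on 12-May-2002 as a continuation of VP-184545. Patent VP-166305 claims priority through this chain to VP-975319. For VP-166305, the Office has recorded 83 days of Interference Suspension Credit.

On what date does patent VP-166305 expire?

Earliest priority filing: 13 March 1998.
Base term: 13 March 1998 + 25 years → 13 March 2023.
Interference Suspension Credit: +83 days → 4 June 2023.

2023-06-04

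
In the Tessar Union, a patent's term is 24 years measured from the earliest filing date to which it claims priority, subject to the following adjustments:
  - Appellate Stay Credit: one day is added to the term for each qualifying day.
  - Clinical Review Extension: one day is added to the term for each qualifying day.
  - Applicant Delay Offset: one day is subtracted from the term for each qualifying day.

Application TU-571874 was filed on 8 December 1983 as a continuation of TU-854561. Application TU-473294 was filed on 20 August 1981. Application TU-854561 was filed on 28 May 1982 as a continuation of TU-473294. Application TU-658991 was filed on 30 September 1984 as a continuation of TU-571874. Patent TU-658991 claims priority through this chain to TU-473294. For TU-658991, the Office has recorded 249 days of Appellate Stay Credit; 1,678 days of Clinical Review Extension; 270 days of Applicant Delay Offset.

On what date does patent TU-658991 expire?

March 4, 2010

Earliest priority filing: 20 August 1981.
Base term: 20 August 1981 + 24 years → 20 August 2005.
Appellate Stay Credit: +249 days → 26 April 2006.
Clinical Review Extension: +1678 days → 29 November 2010.
Applicant Delay Offset: −270 days → 4 March 2010.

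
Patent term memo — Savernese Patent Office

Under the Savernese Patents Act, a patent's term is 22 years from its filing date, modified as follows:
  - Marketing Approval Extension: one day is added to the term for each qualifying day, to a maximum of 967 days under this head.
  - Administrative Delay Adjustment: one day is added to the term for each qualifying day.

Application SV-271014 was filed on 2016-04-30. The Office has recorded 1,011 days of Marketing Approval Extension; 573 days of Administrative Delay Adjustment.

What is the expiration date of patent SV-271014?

Base term: filing date + 22 years → 30 April 2038.
Marketing Approval Extension: 1011 days claimed exceeds the 967-day cap, so +967 days → 22 December 2040.
Administrative Delay Adjustment: +573 days → 18 July 2042.

July 18, 2042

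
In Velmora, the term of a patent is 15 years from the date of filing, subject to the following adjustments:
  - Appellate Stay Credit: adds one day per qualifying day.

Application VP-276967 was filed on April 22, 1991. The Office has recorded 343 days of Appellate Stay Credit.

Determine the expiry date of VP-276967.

Base term: filing date + 15 years → 22 April 2006.
Appellate Stay Credit: +343 days → 31 March 2007.

2007-03-31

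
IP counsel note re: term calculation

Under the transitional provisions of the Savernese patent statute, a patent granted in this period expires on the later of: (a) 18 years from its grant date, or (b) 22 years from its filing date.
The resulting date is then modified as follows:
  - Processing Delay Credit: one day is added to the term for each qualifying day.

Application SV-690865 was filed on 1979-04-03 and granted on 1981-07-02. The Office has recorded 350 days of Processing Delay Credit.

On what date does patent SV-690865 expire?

(a) grant + 18 years → 2 July 1999.
(b) filing + 22 years → 3 April 2001.
Later of the two: 3 April 2001.
Processing Delay Credit: +350 days → 19 March 2002.

March 19, 2002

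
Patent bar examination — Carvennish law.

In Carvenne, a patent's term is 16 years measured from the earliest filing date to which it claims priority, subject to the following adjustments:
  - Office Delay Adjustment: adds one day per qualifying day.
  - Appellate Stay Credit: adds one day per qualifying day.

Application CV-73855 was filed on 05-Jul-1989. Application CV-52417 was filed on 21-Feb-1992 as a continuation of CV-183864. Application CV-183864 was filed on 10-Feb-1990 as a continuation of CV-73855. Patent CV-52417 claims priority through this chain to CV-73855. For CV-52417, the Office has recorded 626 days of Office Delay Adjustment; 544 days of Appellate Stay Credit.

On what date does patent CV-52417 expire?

September 17, 2008

Earliest priority filing: 5 July 1989.
Base term: 5 July 1989 + 16 years → 5 July 2005.
Office Delay Adjustment: +626 days → 23 March 2007.
Appellate Stay Credit: +544 days → 17 September 2008.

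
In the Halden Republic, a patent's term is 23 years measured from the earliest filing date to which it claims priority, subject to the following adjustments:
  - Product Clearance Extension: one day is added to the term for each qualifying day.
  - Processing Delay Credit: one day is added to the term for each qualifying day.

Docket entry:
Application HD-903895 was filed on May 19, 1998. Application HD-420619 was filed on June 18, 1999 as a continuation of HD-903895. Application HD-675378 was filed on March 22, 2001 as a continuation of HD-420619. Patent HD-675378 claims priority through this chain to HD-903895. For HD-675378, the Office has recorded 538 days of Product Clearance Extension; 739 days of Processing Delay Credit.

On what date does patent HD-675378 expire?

2024-11-16

Earliest priority filing: 19 May 1998.
Base term: 19 May 1998 + 23 years → 19 May 2021.
Product Clearance Extension: +538 days → 8 November 2022.
Processing Delay Credit: +739 days → 16 November 2024.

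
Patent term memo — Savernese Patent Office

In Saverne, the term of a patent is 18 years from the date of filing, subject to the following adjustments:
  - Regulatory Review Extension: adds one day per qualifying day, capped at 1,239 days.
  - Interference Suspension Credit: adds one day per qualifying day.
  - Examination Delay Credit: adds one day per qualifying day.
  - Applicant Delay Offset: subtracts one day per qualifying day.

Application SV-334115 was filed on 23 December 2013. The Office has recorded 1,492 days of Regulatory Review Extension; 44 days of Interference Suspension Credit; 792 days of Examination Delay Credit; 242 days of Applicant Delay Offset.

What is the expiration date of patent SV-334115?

2036-12-29

Base term: filing date + 18 years → 23 December 2031.
Regulatory Review Extension: 1492 days claimed exceeds the 1239-day cap, so +1239 days → 15 May 2035.
Interference Suspension Credit: +44 days → 28 June 2035.
Examination Delay Credit: +792 days → 28 August 2037.
Applicant Delay Offset: −242 days → 29 December 2036.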